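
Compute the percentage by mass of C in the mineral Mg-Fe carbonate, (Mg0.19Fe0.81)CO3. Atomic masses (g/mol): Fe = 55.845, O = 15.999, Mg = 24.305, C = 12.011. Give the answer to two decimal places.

10.93 wt%

M((Mg0.19Fe0.81)CO3) = 109.860 g/mol.
C contributes 1 × 12.011 = 12.011 g per mole.
12.011/109.860 = 0.1093 → 10.93%.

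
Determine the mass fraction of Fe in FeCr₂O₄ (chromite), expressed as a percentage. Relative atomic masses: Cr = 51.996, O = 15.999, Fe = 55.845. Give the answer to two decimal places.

24.95 mass %

M(FeCr₂O₄) = 223.833 g/mol.
Fe contributes 1 × 55.845 = 55.845 g per mole.
55.845/223.833 = 0.2495 → 24.95%.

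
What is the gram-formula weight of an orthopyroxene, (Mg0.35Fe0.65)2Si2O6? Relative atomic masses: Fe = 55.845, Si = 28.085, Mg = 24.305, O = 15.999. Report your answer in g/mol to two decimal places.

241.78 g/mol

Mg: 0.70 × 24.305 = 17.0135
Fe: 1.30 × 55.845 = 72.5985
Si: 2 × 28.085 = 56.1700
O: 6 × 15.999 = 95.9940
Summing the contributions gives the formula mass.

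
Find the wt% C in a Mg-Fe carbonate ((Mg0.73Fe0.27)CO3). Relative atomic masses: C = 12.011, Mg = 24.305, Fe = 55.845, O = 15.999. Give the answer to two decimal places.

Formula mass = 0.73·24.305 + 0.27·55.845 + 1·12.011 + 3·15.999 = 92.829 g/mol, of which 12.011 g is C.
So C makes up 12.011/92.829 = 0.1294 of the mass, i.e. 12.94%.

12.94 weight percent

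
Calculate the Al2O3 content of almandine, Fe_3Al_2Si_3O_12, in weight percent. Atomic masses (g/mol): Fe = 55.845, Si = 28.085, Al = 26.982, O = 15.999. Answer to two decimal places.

Formula mass = 497.742 g/mol.
2 Al → 1.0000 mol Al2O3 per formula unit; M(Al2O3) = 101.961, so Al2O3 mass = 101.961 g.
101.961/497.742 × 100 = 20.48 wt%.

20.48 wt%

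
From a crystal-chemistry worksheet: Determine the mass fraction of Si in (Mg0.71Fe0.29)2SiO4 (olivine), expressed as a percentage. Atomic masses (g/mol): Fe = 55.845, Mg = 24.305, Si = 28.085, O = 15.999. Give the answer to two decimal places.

17.67 wt%

M((Mg0.71Fe0.29)2SiO4) = 158.984 g/mol.
Si contributes 1 × 28.085 = 28.085 g per mole.
28.085/158.984 = 0.1767 → 17.67%.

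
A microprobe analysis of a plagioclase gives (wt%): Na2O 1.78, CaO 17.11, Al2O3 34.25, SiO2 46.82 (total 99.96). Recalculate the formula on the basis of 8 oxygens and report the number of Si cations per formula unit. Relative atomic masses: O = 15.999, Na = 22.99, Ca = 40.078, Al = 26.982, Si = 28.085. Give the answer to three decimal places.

Na2O: 1.78/61.979 = 0.02872 mol → 0.05744 mol Na, 0.02872 mol O.
CaO: 17.11/56.077 = 0.30512 mol → 0.30512 mol Ca, 0.30512 mol O.
Al2O3: 34.25/101.961 = 0.33591 mol → 0.67182 mol Al, 1.00773 mol O.
SiO2: 46.82/60.083 = 0.77926 mol → 0.77926 mol Si, 1.55852 mol O.
Total oxygen = 2.90009 mol. Normalization factor = 8/2.90009 = 2.75854.
Si per 8 O = 0.77926 × 2.75854 = 2.150.

2.150 Si apfu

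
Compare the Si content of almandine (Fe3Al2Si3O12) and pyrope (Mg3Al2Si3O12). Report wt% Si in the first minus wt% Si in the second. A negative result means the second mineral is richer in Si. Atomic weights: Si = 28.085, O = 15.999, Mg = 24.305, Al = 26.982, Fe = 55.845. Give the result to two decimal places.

Si in Fe3Al2Si3O12: molar mass 497.742 g/mol; 3×28.085 = 84.255 g → 16.93 wt%.
Si in Mg3Al2Si3O12: molar mass 403.122 g/mol; 3×28.085 = 84.255 g → 20.90 wt%.
Difference = 16.93 − 20.90 = -3.97 percentage points.

-3.97 percentage points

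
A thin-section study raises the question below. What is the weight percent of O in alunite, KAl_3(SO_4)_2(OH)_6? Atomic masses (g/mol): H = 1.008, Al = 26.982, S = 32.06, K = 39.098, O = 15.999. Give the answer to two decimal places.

M(KAl_3(SO_4)_2(OH)_6) = 414.198 g/mol.
O contributes 14 × 15.999 = 223.986 g per mole.
223.986/414.198 = 0.5408 → 54.08%.

54.08 mass %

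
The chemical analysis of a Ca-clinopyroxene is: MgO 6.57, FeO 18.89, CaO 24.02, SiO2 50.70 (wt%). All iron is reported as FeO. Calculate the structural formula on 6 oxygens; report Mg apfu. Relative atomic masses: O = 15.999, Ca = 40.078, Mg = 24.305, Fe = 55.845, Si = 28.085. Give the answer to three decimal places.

6.57 wt% MgO ÷ 40.304 g/mol = 0.16301 mol, giving 0.16301 Mg and 0.16301 O.
18.89 wt% FeO ÷ 71.844 g/mol = 0.26293 mol, giving 0.26293 Fe and 0.26293 O.
24.02 wt% CaO ÷ 56.077 g/mol = 0.42834 mol, giving 0.42834 Ca and 0.42834 O.
50.70 wt% SiO2 ÷ 60.083 g/mol = 0.84383 mol, giving 0.84383 Si and 1.68766 O.
Oxygen sums to 2.54194; scaling by 6/2.54194 = 2.36040 puts the formula on 6 O.
Mg: 0.16301 × 2.36040 = 0.385 atoms per formula unit.

0.385 Mg apfu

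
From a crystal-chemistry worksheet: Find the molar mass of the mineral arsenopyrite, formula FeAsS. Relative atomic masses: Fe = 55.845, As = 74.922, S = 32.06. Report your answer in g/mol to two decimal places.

Fe: 1 × 55.845 = 55.8450
As: 1 × 74.922 = 74.9220
S: 1 × 32.06 = 32.0600
Summing the contributions gives the formula mass.

162.83 g/mol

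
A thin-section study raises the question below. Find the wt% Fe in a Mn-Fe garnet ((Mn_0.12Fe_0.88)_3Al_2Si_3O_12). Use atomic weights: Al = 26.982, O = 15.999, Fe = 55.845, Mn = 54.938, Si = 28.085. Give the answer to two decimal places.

29.64 wt%

M((Mn_0.12Fe_0.88)_3Al_2Si_3O_12) = 497.415 g/mol.
Fe contributes 2.64 × 55.845 = 147.431 g per mole.
147.431/497.415 = 0.2964 → 29.64%.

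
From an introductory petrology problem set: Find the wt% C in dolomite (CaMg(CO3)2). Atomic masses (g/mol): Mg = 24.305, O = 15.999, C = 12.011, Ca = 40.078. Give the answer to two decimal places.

13.03 wt%

Formula mass = 1*40.078 + 1*24.305 + 2*12.011 + 6*15.999 = 184.399 g/mol, of which 24.022 g is C.
So C makes up 24.022/184.399 = 0.1303 of the mass, i.e. 13.03%.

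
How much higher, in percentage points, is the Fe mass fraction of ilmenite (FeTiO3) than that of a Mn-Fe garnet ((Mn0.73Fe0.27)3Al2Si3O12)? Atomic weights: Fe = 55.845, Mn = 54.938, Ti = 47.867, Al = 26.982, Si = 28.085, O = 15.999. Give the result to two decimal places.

27.69 percentage points

First mineral: 55.845 g Fe in 151.709 g formula = 36.81 wt% Fe.
Second mineral: 45.234 g Fe in 495.756 g formula = 9.12 wt% Fe.
36.81% − 9.12% gives a difference of 27.69 percentage points.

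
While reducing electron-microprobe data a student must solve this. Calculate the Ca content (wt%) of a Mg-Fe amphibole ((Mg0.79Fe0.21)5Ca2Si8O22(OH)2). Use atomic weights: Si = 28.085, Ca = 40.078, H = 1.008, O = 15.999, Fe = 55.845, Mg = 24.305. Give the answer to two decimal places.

Formula mass = 3.95·24.305 + 1.05·55.845 + 2·40.078 + 8·28.085 + 24·15.999 + 2·1.008 = 845.470 g/mol, of which 80.156 g is Ca.
So Ca makes up 80.156/845.470 = 0.0948 of the mass, i.e. 9.48%.

9.48 wt%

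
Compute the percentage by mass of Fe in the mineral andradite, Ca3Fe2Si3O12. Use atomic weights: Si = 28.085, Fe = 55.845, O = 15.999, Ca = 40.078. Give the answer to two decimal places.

21.98 wt%

Molar mass of Ca3Fe2Si3O12: 3×40.078 + 2×55.845 + 3×28.085 + 12×15.999 = 508.167 g/mol.
Mass of Fe per formula unit: 2 × 55.845 = 111.690 g.
Weight fraction Fe = 111.690 / 508.167 = 0.2198.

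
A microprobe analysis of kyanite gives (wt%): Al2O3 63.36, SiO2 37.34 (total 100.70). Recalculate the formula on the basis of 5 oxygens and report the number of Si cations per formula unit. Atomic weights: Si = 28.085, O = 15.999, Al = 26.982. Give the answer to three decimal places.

Al2O3 (M=101.961): mol = 0.62141; Al = 1.24282, O = 1.86423.
SiO2 (M=60.083): mol = 0.62147; Si = 0.62147, O = 1.24294.
ΣO = 3.10717; factor = 5/ΣO = 1.60918.
Si apfu = 0.62147 × 1.60918 = 1.000.

1.000 Si apfu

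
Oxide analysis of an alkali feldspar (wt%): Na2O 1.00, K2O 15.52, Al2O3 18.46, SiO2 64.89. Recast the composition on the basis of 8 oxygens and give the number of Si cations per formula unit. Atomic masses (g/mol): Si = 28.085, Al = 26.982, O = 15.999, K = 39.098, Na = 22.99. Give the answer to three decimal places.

2.996 Si apfu

1.00 wt% Na2O ÷ 61.979 g/mol = 0.01613 mol, giving 0.03226 Na and 0.01613 O.
15.52 wt% K2O ÷ 94.195 g/mol = 0.16476 mol, giving 0.32952 K and 0.16476 O.
18.46 wt% Al2O3 ÷ 101.961 g/mol = 0.18105 mol, giving 0.36210 Al and 0.54315 O.
64.89 wt% SiO2 ÷ 60.083 g/mol = 1.08001 mol, giving 1.08001 Si and 2.16002 O.
Oxygen sums to 2.88406; scaling by 8/2.88406 = 2.77387 puts the formula on 8 O.
Si: 1.08001 × 2.77387 = 2.996 atoms per formula unit.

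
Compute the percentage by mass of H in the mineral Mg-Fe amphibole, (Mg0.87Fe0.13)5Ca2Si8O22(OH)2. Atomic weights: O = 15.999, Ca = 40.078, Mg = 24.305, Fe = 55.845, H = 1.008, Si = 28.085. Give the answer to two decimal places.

M((Mg0.87Fe0.13)5Ca2Si8O22(OH)2) = 832.854 g/mol.
H contributes 2 × 1.008 = 2.016 g per mole.
2.016/832.854 = 0.0024 → 0.24%.

0.24 mass %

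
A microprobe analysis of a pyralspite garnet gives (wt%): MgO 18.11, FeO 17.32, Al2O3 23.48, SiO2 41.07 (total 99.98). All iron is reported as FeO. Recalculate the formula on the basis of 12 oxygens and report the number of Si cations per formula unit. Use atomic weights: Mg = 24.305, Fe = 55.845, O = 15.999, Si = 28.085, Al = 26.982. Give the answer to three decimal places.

2.985 Si apfu

MgO (M=40.304): mol = 0.44934; Mg = 0.44934, O = 0.44934.
FeO (M=71.844): mol = 0.24108; Fe = 0.24108, O = 0.24108.
Al2O3 (M=101.961): mol = 0.23028; Al = 0.46056, O = 0.69084.
SiO2 (M=60.083): mol = 0.68355; Si = 0.68355, O = 1.36710.
ΣO = 2.74836; factor = 12/ΣO = 4.36624.
Si apfu = 0.68355 × 4.36624 = 2.985.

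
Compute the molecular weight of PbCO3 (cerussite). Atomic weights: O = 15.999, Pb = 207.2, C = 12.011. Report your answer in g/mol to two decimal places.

267.21 g/mol

The formula mass is the sum 1·207.2 + 1·12.011 + 3·15.999.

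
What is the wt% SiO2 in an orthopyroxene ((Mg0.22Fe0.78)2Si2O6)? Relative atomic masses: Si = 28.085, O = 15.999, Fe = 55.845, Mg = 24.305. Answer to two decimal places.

48.07 wt%

Formula mass = 249.976 g/mol.
2 Si → 2.0000 mol SiO2 per formula unit; M(SiO2) = 60.083, so SiO2 mass = 120.166 g.
120.166/249.976 × 100 = 48.07 wt%.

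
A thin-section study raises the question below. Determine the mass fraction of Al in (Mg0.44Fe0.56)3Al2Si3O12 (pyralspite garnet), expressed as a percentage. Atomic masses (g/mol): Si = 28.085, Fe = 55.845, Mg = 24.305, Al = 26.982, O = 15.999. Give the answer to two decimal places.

Molar mass of (Mg0.44Fe0.56)3Al2Si3O12: 1.32*24.305 + 1.68*55.845 + 2*26.982 + 3*28.085 + 12*15.999 = 456.109 g/mol.
Mass of Al per formula unit: 2 × 26.982 = 53.964 g.
Weight fraction Al = 53.964 / 456.109 = 0.1183.

11.83 weight percent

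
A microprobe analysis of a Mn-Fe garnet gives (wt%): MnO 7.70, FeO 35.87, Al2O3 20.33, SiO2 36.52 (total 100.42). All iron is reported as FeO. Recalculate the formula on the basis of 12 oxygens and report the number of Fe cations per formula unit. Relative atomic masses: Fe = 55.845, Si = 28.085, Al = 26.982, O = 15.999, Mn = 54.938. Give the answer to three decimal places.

2.474 Fe apfu

7.70 wt% MnO ÷ 70.937 g/mol = 0.10855 mol, giving 0.10855 Mn and 0.10855 O.
35.87 wt% FeO ÷ 71.844 g/mol = 0.49928 mol, giving 0.49928 Fe and 0.49928 O.
20.33 wt% Al2O3 ÷ 101.961 g/mol = 0.19939 mol, giving 0.39878 Al and 0.59817 O.
36.52 wt% SiO2 ÷ 60.083 g/mol = 0.60783 mol, giving 0.60783 Si and 1.21566 O.
Oxygen sums to 2.42166; scaling by 12/2.42166 = 4.95528 puts the formula on 12 O.
Fe: 0.49928 × 4.95528 = 2.474 atoms per formula unit.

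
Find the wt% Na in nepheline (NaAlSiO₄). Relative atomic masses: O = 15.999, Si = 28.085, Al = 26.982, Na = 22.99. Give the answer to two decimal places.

16.18 wt%

Molar mass of NaAlSiO₄: 1×22.99 + 1×26.982 + 1×28.085 + 4×15.999 = 142.053 g/mol.
Mass of Na per formula unit: 1 × 22.99 = 22.990 g.
Weight fraction Na = 22.990 / 142.053 = 0.1618.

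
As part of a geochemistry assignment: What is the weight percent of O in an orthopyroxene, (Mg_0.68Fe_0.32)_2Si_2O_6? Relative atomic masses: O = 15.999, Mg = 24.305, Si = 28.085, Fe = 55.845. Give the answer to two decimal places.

Molar mass of (Mg_0.68Fe_0.32)_2Si_2O_6: 1.36×24.305 + 0.64×55.845 + 2×28.085 + 6×15.999 = 220.960 g/mol.
Mass of O per formula unit: 6 × 15.999 = 95.994 g.
Weight fraction O = 95.994 / 220.960 = 0.4344.

43.44 mass %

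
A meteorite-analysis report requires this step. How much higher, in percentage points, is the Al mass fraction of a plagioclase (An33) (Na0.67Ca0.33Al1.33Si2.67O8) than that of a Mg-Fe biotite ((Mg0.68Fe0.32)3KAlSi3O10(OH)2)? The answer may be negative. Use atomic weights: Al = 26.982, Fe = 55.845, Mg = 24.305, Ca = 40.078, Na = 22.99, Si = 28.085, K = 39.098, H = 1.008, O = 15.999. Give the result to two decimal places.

M(Na0.67Ca0.33Al1.33Si2.67O8) = 267.494 g/mol, so wt% Al = 35.886/267.494 × 100 = 13.42%.
M((Mg0.68Fe0.32)3KAlSi3O10(OH)2) = 447.532 g/mol, so wt% Al = 26.982/447.532 × 100 = 6.03%.
13.42 − 6.03 = 7.39 pp.

7.39 percentage points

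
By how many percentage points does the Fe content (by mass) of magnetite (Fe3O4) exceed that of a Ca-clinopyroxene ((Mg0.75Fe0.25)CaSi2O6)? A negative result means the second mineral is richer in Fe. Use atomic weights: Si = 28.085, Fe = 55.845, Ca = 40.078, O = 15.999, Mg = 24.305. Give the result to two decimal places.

66.14 percentage points

Fe in Fe3O4: molar mass 231.531 g/mol; 3×55.845 = 167.535 g → 72.36 wt%.
Fe in (Mg0.75Fe0.25)CaSi2O6: molar mass 224.432 g/mol; 0.25×55.845 = 13.961 g → 6.22 wt%.
Difference = 72.36 − 6.22 = 66.14 percentage points.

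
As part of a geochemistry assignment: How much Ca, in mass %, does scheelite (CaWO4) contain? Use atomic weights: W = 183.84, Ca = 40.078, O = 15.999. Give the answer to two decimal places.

Molar mass of CaWO4: 1×40.078 + 1×183.84 + 4×15.999 = 287.914 g/mol.
Mass of Ca per formula unit: 1 × 40.078 = 40.078 g.
Weight fraction Ca = 40.078 / 287.914 = 0.1392.

13.92 mass %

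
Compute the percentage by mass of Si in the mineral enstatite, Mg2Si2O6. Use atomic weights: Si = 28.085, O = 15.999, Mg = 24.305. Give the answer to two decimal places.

Molar mass of Mg2Si2O6: 2*24.305 + 2*28.085 + 6*15.999 = 200.774 g/mol.
Mass of Si per formula unit: 2 × 28.085 = 56.170 g.
Weight fraction Si = 56.170 / 200.774 = 0.2798.

27.98 wt%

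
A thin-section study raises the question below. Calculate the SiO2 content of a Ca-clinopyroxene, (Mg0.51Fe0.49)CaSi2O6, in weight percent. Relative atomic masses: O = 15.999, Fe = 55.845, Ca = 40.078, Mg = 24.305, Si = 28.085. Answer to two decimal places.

M((Mg0.51Fe0.49)CaSi2O6) = 232.002 g/mol; M(SiO2) = 60.083 g/mol.
Moles SiO2 per formula unit = 2 Si ÷ 1 = 2.0000.
SiO2 fraction = (2.0000 × 60.083) / 232.002 = 120.166/232.002 = 0.5180.

51.80 wt%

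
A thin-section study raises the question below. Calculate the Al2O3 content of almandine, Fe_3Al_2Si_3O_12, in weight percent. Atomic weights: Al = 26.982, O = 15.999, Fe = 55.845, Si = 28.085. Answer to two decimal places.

M(Fe_3Al_2Si_3O_12) = 497.742 g/mol; M(Al2O3) = 101.961 g/mol.
Moles Al2O3 per formula unit = 2 Al ÷ 2 = 1.0000.
Al2O3 fraction = (1.0000 × 101.961) / 497.742 = 101.961/497.742 = 0.2048.

20.48 wt%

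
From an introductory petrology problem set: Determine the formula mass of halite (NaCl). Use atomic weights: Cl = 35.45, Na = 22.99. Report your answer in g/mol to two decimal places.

M = 1(22.99) + 1(35.45)

58.44 g/mol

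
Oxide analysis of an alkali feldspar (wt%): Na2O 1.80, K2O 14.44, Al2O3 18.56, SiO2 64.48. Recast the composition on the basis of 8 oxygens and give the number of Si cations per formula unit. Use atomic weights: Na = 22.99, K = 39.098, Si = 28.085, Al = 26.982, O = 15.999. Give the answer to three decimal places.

2.986 Si apfu

Na2O (M=61.979): mol = 0.02904; Na = 0.05808, O = 0.02904.
K2O (M=94.195): mol = 0.15330; K = 0.30660, O = 0.15330.
Al2O3 (M=101.961): mol = 0.18203; Al = 0.36406, O = 0.54609.
SiO2 (M=60.083): mol = 1.07318; Si = 1.07318, O = 2.14636.
ΣO = 2.87479; factor = 8/ΣO = 2.78281.
Si apfu = 1.07318 × 2.78281 = 2.986.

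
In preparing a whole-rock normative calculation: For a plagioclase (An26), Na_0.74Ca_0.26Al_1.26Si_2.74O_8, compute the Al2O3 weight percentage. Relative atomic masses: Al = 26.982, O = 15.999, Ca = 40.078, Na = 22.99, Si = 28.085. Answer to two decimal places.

M(Na_0.74Ca_0.26Al_1.26Si_2.74O_8) = 266.375 g/mol; M(Al2O3) = 101.961 g/mol.
Moles Al2O3 per formula unit = 1.26 Al ÷ 2 = 0.6300.
Al2O3 fraction = (0.6300 × 101.961) / 266.375 = 64.235/266.375 = 0.2411.

24.11 wt%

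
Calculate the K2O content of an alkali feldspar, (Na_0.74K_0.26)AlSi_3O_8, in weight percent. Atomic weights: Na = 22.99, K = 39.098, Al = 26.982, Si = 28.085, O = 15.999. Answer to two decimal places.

M((Na_0.74K_0.26)AlSi_3O_8) = 266.407 g/mol; M(K2O) = 94.195 g/mol.
Moles K2O per formula unit = 0.26 K ÷ 2 = 0.1300.
K2O fraction = (0.1300 × 94.195) / 266.407 = 12.245/266.407 = 0.0460.

4.60 wt%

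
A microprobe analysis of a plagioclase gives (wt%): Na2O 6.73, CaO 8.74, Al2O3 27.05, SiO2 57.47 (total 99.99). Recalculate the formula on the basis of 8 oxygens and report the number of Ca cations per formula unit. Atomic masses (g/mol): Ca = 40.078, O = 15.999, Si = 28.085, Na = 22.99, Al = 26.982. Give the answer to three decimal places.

0.419 Ca apfu

6.73 wt% Na2O ÷ 61.979 g/mol = 0.10859 mol, giving 0.21718 Na and 0.10859 O.
8.74 wt% CaO ÷ 56.077 g/mol = 0.15586 mol, giving 0.15586 Ca and 0.15586 O.
27.05 wt% Al2O3 ÷ 101.961 g/mol = 0.26530 mol, giving 0.53060 Al and 0.79590 O.
57.47 wt% SiO2 ÷ 60.083 g/mol = 0.95651 mol, giving 0.95651 Si and 1.91302 O.
Oxygen sums to 2.97337; scaling by 8/2.97337 = 2.69055 puts the formula on 8 O.
Ca: 0.15586 × 2.69055 = 0.419 atoms per formula unit.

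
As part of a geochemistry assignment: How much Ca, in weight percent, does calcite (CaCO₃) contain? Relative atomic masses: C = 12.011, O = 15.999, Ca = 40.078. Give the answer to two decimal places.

40.04 weight percent

Molar mass of CaCO₃: 1·40.078 + 1·12.011 + 3·15.999 = 100.086 g/mol.
Mass of Ca per formula unit: 1 × 40.078 = 40.078 g.
Weight fraction Ca = 40.078 / 100.086 = 0.4004.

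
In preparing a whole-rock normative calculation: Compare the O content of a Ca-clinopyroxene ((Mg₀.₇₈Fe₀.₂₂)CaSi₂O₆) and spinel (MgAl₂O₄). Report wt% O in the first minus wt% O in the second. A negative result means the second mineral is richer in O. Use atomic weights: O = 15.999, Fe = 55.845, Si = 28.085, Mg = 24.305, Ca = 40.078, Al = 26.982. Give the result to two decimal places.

O in (Mg₀.₇₈Fe₀.₂₂)CaSi₂O₆: molar mass 223.486 g/mol; 6×15.999 = 95.994 g → 42.95 wt%.
O in MgAl₂O₄: molar mass 142.265 g/mol; 4×15.999 = 63.996 g → 44.98 wt%.
Difference = 42.95 − 44.98 = -2.03 percentage points.

-2.03 percentage points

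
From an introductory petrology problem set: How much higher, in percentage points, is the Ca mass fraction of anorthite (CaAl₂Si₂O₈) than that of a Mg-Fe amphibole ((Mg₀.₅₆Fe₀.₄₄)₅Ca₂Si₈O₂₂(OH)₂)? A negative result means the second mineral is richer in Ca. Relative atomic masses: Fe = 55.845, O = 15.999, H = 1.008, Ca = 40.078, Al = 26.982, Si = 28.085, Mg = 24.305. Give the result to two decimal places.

Ca in CaAl₂Si₂O₈: molar mass 278.204 g/mol; 1×40.078 = 40.078 g → 14.41 wt%.
Ca in (Mg₀.₅₆Fe₀.₄₄)₅Ca₂Si₈O₂₂(OH)₂: molar mass 881.741 g/mol; 2×40.078 = 80.156 g → 9.09 wt%.
Difference = 14.41 − 9.09 = 5.32 percentage points.

5.32 percentage points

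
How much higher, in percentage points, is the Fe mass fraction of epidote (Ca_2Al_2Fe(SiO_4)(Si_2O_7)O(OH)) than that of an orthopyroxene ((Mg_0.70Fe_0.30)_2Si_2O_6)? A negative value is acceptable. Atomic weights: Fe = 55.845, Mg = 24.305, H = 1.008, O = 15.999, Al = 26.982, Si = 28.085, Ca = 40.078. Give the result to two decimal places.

M(Ca_2Al_2Fe(SiO_4)(Si_2O_7)O(OH)) = 483.215 g/mol, so wt% Fe = 55.845/483.215 × 100 = 11.56%.
M((Mg_0.70Fe_0.30)_2Si_2O_6) = 219.698 g/mol, so wt% Fe = 33.507/219.698 × 100 = 15.25%.
11.56 − 15.25 = -3.69 pp.

-3.69 percentage points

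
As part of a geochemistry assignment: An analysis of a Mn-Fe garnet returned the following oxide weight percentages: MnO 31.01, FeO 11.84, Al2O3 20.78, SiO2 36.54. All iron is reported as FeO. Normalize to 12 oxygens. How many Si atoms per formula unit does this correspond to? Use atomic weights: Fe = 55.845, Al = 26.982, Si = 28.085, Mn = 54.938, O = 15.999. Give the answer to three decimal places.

MnO (M=70.937): mol = 0.43715; Mn = 0.43715, O = 0.43715.
FeO (M=71.844): mol = 0.16480; Fe = 0.16480, O = 0.16480.
Al2O3 (M=101.961): mol = 0.20380; Al = 0.40760, O = 0.61140.
SiO2 (M=60.083): mol = 0.60816; Si = 0.60816, O = 1.21632.
ΣO = 2.42967; factor = 12/ΣO = 4.93894.
Si apfu = 0.60816 × 4.93894 = 3.004.

3.004 Si apfu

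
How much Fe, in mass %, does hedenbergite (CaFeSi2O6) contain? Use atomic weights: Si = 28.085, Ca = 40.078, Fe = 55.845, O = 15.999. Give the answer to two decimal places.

22.51 mass %

Formula mass = 1·40.078 + 1·55.845 + 2·28.085 + 6·15.999 = 248.087 g/mol, of which 55.845 g is Fe.
So Fe makes up 55.845/248.087 = 0.2251 of the mass, i.e. 22.51%.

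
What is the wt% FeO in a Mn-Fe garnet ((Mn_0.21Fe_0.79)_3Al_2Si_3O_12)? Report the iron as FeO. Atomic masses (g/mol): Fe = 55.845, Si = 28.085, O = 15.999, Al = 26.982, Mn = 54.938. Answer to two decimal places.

Formula mass = 497.171 g/mol.
2.37 Fe → 2.3700 mol FeO per formula unit; M(FeO) = 71.844, so FeO mass = 170.270 g.
170.270/497.171 × 100 = 34.25 wt%.

34.25 wt%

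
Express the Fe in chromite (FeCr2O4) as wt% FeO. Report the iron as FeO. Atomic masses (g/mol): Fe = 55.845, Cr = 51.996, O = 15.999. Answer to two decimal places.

M(FeCr2O4) = 223.833 g/mol; M(FeO) = 71.844 g/mol.
Moles FeO per formula unit = 1 Fe ÷ 1 = 1.0000.
FeO fraction = (1.0000 × 71.844) / 223.833 = 71.844/223.833 = 0.3210.

32.10 wt%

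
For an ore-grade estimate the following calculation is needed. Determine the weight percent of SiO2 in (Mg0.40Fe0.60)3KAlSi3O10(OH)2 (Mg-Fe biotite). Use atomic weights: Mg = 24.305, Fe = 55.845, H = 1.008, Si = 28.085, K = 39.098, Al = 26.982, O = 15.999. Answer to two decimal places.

38.03 wt%

Molar mass of (Mg0.40Fe0.60)3KAlSi3O10(OH)2 = 1.20×24.305 + 1.80×55.845 + 1×39.098 + 1×26.982 + 3×28.085 + 12×15.999 + 2×1.008 = 474.026 g/mol.
Each formula unit contains 3 Si, equivalent to 3/1 = 3.0000 mol SiO2.
M(SiO2) = 1×28.085 + 2×15.999 = 60.083 g/mol.
Mass of SiO2 per formula unit = 3.0000 × 60.083 = 180.249 g.
SiO2 wt% = 180.249 / 474.026 × 100 = 38.03%.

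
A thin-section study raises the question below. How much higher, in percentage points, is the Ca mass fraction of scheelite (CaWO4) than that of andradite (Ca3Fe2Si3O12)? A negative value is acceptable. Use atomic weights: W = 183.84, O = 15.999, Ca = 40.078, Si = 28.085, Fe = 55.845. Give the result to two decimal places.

First mineral: 40.078 g Ca in 287.914 g formula = 13.92 wt% Ca.
Second mineral: 120.234 g Ca in 508.167 g formula = 23.66 wt% Ca.
13.92% − 23.66% gives a difference of -9.74 percentage points.

-9.74 percentage points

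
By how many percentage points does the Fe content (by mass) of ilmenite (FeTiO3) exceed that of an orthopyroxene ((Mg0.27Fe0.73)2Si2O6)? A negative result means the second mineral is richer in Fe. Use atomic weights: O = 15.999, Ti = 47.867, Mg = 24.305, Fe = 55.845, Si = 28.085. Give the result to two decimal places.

Fe in FeTiO3: molar mass 151.709 g/mol; 1×55.845 = 55.845 g → 36.81 wt%.
Fe in (Mg0.27Fe0.73)2Si2O6: molar mass 246.822 g/mol; 1.46×55.845 = 81.534 g → 33.03 wt%.
Difference = 36.81 − 33.03 = 3.78 percentage points.

3.78 percentage points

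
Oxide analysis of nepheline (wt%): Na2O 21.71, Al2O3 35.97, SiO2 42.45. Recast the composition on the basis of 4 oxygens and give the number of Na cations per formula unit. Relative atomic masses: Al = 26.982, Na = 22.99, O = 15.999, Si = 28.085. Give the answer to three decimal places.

0.993 Na apfu

21.71 wt% Na2O ÷ 61.979 g/mol = 0.35028 mol, giving 0.70056 Na and 0.35028 O.
35.97 wt% Al2O3 ÷ 101.961 g/mol = 0.35278 mol, giving 0.70556 Al and 1.05834 O.
42.45 wt% SiO2 ÷ 60.083 g/mol = 0.70652 mol, giving 0.70652 Si and 1.41304 O.
Oxygen sums to 2.82166; scaling by 4/2.82166 = 1.41761 puts the formula on 4 O.
Na: 0.70056 × 1.41761 = 0.993 atoms per formula unit.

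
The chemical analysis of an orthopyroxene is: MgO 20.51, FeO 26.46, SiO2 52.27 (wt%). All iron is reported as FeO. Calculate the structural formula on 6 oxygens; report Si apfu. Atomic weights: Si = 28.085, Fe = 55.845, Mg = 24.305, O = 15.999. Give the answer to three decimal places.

1.994 Si apfu

MgO: 20.51/40.304 = 0.50888 mol → 0.50888 mol Mg, 0.50888 mol O.
FeO: 26.46/71.844 = 0.36830 mol → 0.36830 mol Fe, 0.36830 mol O.
SiO2: 52.27/60.083 = 0.86996 mol → 0.86996 mol Si, 1.73992 mol O.
Total oxygen = 2.61710 mol. Normalization factor = 6/2.61710 = 2.29261.
Si per 6 O = 0.86996 × 2.29261 = 1.994.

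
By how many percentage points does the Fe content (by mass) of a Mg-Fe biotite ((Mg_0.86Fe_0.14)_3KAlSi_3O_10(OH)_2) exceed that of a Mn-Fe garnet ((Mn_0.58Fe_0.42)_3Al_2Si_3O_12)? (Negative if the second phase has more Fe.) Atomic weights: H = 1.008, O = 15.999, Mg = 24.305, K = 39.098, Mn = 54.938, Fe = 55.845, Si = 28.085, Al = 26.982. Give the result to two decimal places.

-8.73 percentage points

Fe in (Mg_0.86Fe_0.14)_3KAlSi_3O_10(OH)_2: molar mass 430.501 g/mol; 0.42×55.845 = 23.455 g → 5.45 wt%.
Fe in (Mn_0.58Fe_0.42)_3Al_2Si_3O_12: molar mass 496.164 g/mol; 1.26×55.845 = 70.365 g → 14.18 wt%.
Difference = 5.45 − 14.18 = -8.73 percentage points.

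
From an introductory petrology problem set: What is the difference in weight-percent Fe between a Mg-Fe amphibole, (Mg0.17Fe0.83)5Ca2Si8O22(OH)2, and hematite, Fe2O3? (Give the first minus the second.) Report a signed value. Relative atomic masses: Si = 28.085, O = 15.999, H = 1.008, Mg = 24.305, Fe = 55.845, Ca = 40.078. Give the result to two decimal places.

M((Mg0.17Fe0.83)5Ca2Si8O22(OH)2) = 943.244 g/mol, so wt% Fe = 231.757/943.244 × 100 = 24.57%.
M(Fe2O3) = 159.687 g/mol, so wt% Fe = 111.690/159.687 × 100 = 69.94%.
24.57 − 69.94 = -45.37 pp.

-45.37 percentage points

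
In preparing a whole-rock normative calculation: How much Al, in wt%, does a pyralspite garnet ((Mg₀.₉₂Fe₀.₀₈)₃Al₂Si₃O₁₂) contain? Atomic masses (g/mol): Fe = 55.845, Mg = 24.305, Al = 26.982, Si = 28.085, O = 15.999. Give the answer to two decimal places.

Molar mass of (Mg₀.₉₂Fe₀.₀₈)₃Al₂Si₃O₁₂: 2.76×24.305 + 0.24×55.845 + 2×26.982 + 3×28.085 + 12×15.999 = 410.692 g/mol.
Mass of Al per formula unit: 2 × 26.982 = 53.964 g.
Weight fraction Al = 53.964 / 410.692 = 0.1314.

13.14 wt%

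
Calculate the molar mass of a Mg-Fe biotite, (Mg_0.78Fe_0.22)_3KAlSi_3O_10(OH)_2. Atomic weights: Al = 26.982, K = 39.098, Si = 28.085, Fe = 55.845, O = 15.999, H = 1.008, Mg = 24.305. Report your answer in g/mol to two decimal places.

438.07 g/mol

M = 2.34·24.305 + 0.66·55.845 + 1·39.098 + 1·26.982 + 3·28.085 + 12·15.999 + 2·1.008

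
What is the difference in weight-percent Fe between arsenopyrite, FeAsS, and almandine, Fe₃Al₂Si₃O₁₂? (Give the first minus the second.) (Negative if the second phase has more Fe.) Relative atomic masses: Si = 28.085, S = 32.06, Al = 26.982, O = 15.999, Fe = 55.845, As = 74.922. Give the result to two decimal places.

0.64 percentage points

Fe in FeAsS: molar mass 162.827 g/mol; 1×55.845 = 55.845 g → 34.30 wt%.
Fe in Fe₃Al₂Si₃O₁₂: molar mass 497.742 g/mol; 3×55.845 = 167.535 g → 33.66 wt%.
Difference = 34.30 − 33.66 = 0.64 percentage points.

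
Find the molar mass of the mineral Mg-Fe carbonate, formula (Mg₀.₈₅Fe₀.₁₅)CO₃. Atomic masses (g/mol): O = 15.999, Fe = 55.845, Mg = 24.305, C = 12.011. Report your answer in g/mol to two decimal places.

89.04 g/mol

The formula mass is the sum 0.85·24.305 + 0.15·55.845 + 1·12.011 + 3·15.999.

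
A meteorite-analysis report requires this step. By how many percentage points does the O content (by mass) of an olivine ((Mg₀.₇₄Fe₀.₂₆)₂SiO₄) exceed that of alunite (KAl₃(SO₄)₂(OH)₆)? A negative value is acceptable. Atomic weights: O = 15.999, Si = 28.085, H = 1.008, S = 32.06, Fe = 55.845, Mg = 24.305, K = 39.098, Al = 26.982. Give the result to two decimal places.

O in (Mg₀.₇₄Fe₀.₂₆)₂SiO₄: molar mass 157.092 g/mol; 4×15.999 = 63.996 g → 40.74 wt%.
O in KAl₃(SO₄)₂(OH)₆: molar mass 414.198 g/mol; 14×15.999 = 223.986 g → 54.08 wt%.
Difference = 40.74 − 54.08 = -13.34 percentage points.

-13.34 percentage points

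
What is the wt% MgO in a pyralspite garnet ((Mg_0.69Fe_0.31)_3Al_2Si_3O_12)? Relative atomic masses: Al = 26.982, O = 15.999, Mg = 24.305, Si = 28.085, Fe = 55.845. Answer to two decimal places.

Molar mass of (Mg_0.69Fe_0.31)_3Al_2Si_3O_12 = 2.07×24.305 + 0.93×55.845 + 2×26.982 + 3×28.085 + 12×15.999 = 432.454 g/mol.
Each formula unit contains 2.07 Mg, equivalent to 2.07/1 = 2.0700 mol MgO.
M(MgO) = 1×24.305 + 1×15.999 = 40.304 g/mol.
Mass of MgO per formula unit = 2.0700 × 40.304 = 83.429 g.
MgO wt% = 83.429 / 432.454 × 100 = 19.29%.

19.29 wt%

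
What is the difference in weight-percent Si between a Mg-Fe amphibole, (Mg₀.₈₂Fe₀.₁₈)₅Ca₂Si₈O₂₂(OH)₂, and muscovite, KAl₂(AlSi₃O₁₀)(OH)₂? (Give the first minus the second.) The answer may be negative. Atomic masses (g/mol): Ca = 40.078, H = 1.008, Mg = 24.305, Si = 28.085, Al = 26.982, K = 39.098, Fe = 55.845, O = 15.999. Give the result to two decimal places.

5.57 percentage points

M((Mg₀.₈₂Fe₀.₁₈)₅Ca₂Si₈O₂₂(OH)₂) = 840.739 g/mol, so wt% Si = 224.680/840.739 × 100 = 26.72%.
M(KAl₂(AlSi₃O₁₀)(OH)₂) = 398.303 g/mol, so wt% Si = 84.255/398.303 × 100 = 21.15%.
26.72 − 21.15 = 5.57 pp.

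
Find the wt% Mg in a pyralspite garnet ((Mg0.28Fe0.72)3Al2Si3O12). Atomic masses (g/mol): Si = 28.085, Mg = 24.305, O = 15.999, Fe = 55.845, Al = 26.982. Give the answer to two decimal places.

4.33 weight percent

Molar mass of (Mg0.28Fe0.72)3Al2Si3O12: 0.84*24.305 + 2.16*55.845 + 2*26.982 + 3*28.085 + 12*15.999 = 471.248 g/mol.
Mass of Mg per formula unit: 0.84 × 24.305 = 20.416 g.
Weight fraction Mg = 20.416 / 471.248 = 0.0433.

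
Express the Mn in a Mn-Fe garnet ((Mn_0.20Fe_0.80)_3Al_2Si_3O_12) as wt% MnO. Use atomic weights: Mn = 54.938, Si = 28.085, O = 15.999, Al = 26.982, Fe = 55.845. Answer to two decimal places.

Formula mass = 497.198 g/mol.
0.60 Mn → 0.6000 mol MnO per formula unit; M(MnO) = 70.937, so MnO mass = 42.562 g.
42.562/497.198 × 100 = 8.56 wt%.

8.56 wt%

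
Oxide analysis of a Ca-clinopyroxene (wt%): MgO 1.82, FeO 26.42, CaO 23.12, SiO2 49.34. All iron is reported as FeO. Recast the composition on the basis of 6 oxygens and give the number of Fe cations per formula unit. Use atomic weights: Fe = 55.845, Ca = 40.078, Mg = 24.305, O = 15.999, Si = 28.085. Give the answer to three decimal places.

MgO (M=40.304): mol = 0.04516; Mg = 0.04516, O = 0.04516.
FeO (M=71.844): mol = 0.36774; Fe = 0.36774, O = 0.36774.
CaO (M=56.077): mol = 0.41229; Ca = 0.41229, O = 0.41229.
SiO2 (M=60.083): mol = 0.82120; Si = 0.82120, O = 1.64240.
ΣO = 2.46759; factor = 6/ΣO = 2.43152.
Fe apfu = 0.36774 × 2.43152 = 0.894.

0.894 Fe apfu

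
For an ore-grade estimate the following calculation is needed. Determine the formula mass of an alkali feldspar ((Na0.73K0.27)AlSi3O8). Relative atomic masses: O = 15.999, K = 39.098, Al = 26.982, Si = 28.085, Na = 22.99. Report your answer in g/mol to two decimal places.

266.57 g/mol

The formula mass is the sum 0.73*22.99 + 0.27*39.098 + 1*26.982 + 3*28.085 + 8*15.999.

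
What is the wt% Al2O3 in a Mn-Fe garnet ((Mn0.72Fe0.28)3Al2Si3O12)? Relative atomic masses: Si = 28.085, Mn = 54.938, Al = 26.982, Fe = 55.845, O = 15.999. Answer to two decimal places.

20.57 wt%

Molar mass of (Mn0.72Fe0.28)3Al2Si3O12 = 2.16·54.938 + 0.84·55.845 + 2·26.982 + 3·28.085 + 12·15.999 = 495.783 g/mol.
Each formula unit contains 2 Al, equivalent to 2/2 = 1.0000 mol Al2O3.
M(Al2O3) = 2×26.982 + 3×15.999 = 101.961 g/mol.
Mass of Al2O3 per formula unit = 1.0000 × 101.961 = 101.961 g.
Al2O3 wt% = 101.961 / 495.783 × 100 = 20.57%.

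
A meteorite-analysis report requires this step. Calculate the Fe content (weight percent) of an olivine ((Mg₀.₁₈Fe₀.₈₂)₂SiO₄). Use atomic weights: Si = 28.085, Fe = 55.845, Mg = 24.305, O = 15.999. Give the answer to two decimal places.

Molar mass of (Mg₀.₁₈Fe₀.₈₂)₂SiO₄: 0.36×24.305 + 1.64×55.845 + 1×28.085 + 4×15.999 = 192.417 g/mol.
Mass of Fe per formula unit: 1.64 × 55.845 = 91.586 g.
Weight fraction Fe = 91.586 / 192.417 = 0.4760.

47.60 weight percent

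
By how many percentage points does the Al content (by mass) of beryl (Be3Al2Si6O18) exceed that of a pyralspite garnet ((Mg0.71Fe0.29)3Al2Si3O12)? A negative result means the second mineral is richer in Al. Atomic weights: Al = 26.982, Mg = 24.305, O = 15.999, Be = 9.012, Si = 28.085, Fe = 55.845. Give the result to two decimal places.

M(Be3Al2Si6O18) = 537.492 g/mol, so wt% Al = 53.964/537.492 × 100 = 10.04%.
M((Mg0.71Fe0.29)3Al2Si3O12) = 430.562 g/mol, so wt% Al = 53.964/430.562 × 100 = 12.53%.
10.04 − 12.53 = -2.49 pp.

-2.49 percentage points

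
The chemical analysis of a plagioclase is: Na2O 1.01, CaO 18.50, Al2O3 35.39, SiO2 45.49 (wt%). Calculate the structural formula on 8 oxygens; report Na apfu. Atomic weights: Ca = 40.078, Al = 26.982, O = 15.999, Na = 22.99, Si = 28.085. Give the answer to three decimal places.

0.090 Na apfu

Na2O (M=61.979): mol = 0.01630; Na = 0.03260, O = 0.01630.
CaO (M=56.077): mol = 0.32990; Ca = 0.32990, O = 0.32990.
Al2O3 (M=101.961): mol = 0.34709; Al = 0.69418, O = 1.04127.
SiO2 (M=60.083): mol = 0.75712; Si = 0.75712, O = 1.51424.
ΣO = 2.90171; factor = 8/ΣO = 2.75700.
Na apfu = 0.03260 × 2.75700 = 0.090.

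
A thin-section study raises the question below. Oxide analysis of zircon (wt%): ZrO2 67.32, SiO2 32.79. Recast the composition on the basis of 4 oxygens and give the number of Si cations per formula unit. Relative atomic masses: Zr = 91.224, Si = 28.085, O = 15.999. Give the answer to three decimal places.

0.999 Si apfu

ZrO2 (M=123.222): mol = 0.54633; Zr = 0.54633, O = 1.09266.
SiO2 (M=60.083): mol = 0.54575; Si = 0.54575, O = 1.09150.
ΣO = 2.18416; factor = 4/ΣO = 1.83137.
Si apfu = 0.54575 × 1.83137 = 0.999.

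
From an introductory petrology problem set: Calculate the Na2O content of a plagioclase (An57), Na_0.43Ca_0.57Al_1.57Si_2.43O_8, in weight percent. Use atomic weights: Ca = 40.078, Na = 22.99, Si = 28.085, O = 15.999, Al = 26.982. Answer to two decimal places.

M(Na_0.43Ca_0.57Al_1.57Si_2.43O_8) = 271.330 g/mol; M(Na2O) = 61.979 g/mol.
Moles Na2O per formula unit = 0.43 Na ÷ 2 = 0.2150.
Na2O fraction = (0.2150 × 61.979) / 271.330 = 13.325/271.330 = 0.0491.

4.91 wt%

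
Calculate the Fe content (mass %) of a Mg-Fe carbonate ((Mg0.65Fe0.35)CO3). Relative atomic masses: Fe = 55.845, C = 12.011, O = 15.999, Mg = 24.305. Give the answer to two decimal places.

20.50 mass %

M((Mg0.65Fe0.35)CO3) = 95.352 g/mol.
Fe contributes 0.35 × 55.845 = 19.546 g per mole.
19.546/95.352 = 0.2050 → 20.50%.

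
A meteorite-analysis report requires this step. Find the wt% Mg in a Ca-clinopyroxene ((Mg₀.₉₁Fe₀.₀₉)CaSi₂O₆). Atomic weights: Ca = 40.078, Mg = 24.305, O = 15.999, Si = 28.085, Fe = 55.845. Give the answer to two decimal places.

Formula mass = 0.91*24.305 + 0.09*55.845 + 1*40.078 + 2*28.085 + 6*15.999 = 219.386 g/mol, of which 22.118 g is Mg.
So Mg makes up 22.118/219.386 = 0.1008 of the mass, i.e. 10.08%.

10.08 weight percent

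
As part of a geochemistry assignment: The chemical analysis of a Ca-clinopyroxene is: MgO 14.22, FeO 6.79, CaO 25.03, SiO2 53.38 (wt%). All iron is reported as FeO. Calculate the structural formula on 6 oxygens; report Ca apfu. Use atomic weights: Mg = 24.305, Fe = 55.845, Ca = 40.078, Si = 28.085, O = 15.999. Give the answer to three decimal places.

MgO: 14.22/40.304 = 0.35282 mol → 0.35282 mol Mg, 0.35282 mol O.
FeO: 6.79/71.844 = 0.09451 mol → 0.09451 mol Fe, 0.09451 mol O.
CaO: 25.03/56.077 = 0.44635 mol → 0.44635 mol Ca, 0.44635 mol O.
SiO2: 53.38/60.083 = 0.88844 mol → 0.88844 mol Si, 1.77688 mol O.
Total oxygen = 2.67056 mol. Normalization factor = 6/2.67056 = 2.24672.
Ca per 6 O = 0.44635 × 2.24672 = 1.003.

1.003 Ca apfu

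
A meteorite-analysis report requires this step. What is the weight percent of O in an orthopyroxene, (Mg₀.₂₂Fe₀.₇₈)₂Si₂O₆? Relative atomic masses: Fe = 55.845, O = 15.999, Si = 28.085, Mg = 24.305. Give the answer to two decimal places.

38.40 weight percent

Formula mass = 0.44·24.305 + 1.56·55.845 + 2·28.085 + 6·15.999 = 249.976 g/mol, of which 95.994 g is O.
So O makes up 95.994/249.976 = 0.3840 of the mass, i.e. 38.40%.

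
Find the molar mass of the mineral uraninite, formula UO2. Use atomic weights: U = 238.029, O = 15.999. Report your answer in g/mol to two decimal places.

270.03 g/mol

U: 1 × 238.029 = 238.0290
O: 2 × 15.999 = 31.9980
Summing the contributions gives the formula mass.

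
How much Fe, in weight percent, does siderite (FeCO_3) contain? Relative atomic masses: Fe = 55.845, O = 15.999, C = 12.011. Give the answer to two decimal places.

M(FeCO_3) = 115.853 g/mol.
Fe contributes 1 × 55.845 = 55.845 g per mole.
55.845/115.853 = 0.4820 → 48.20%.

48.20 weight percent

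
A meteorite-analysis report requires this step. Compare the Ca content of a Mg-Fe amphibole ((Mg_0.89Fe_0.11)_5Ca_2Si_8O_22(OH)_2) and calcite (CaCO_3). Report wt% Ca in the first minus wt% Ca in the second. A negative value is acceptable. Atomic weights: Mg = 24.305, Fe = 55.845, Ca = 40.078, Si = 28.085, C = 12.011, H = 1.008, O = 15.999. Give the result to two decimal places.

-30.38 percentage points

Ca in (Mg_0.89Fe_0.11)_5Ca_2Si_8O_22(OH)_2: molar mass 829.700 g/mol; 2×40.078 = 80.156 g → 9.66 wt%.
Ca in CaCO_3: molar mass 100.086 g/mol; 1×40.078 = 40.078 g → 40.04 wt%.
Difference = 9.66 − 40.04 = -30.38 percentage points.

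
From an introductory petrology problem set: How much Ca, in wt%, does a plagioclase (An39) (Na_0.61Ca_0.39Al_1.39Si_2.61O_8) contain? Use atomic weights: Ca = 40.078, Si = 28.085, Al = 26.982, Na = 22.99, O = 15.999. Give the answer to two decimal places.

Molar mass of Na_0.61Ca_0.39Al_1.39Si_2.61O_8: 0.61·22.99 + 0.39·40.078 + 1.39·26.982 + 2.61·28.085 + 8·15.999 = 268.453 g/mol.
Mass of Ca per formula unit: 0.39 × 40.078 = 15.630 g.
Weight fraction Ca = 15.630 / 268.453 = 0.0582.

5.82 wt%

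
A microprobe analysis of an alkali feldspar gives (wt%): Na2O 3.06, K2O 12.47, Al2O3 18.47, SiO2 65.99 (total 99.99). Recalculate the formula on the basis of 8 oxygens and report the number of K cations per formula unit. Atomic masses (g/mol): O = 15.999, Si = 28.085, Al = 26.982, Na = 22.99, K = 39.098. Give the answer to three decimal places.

Na2O (M=61.979): mol = 0.04937; Na = 0.09874, O = 0.04937.
K2O (M=94.195): mol = 0.13238; K = 0.26476, O = 0.13238.
Al2O3 (M=101.961): mol = 0.18115; Al = 0.36230, O = 0.54345.
SiO2 (M=60.083): mol = 1.09831; Si = 1.09831, O = 2.19662.
ΣO = 2.92182; factor = 8/ΣO = 2.73802.
K apfu = 0.26476 × 2.73802 = 0.725.

0.725 K apfu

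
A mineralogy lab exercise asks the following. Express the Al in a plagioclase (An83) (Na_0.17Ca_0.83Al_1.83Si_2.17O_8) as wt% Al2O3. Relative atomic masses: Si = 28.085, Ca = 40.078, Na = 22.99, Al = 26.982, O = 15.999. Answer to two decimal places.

Formula mass = 275.487 g/mol.
1.83 Al → 0.9150 mol Al2O3 per formula unit; M(Al2O3) = 101.961, so Al2O3 mass = 93.294 g.
93.294/275.487 × 100 = 33.87 wt%.

33.87 wt%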